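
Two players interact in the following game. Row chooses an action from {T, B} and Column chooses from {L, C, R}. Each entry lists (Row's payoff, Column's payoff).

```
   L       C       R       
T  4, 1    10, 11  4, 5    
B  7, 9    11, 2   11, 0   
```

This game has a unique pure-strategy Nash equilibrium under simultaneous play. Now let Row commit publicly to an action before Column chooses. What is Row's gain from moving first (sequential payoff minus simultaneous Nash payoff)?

3

Solve by backward induction (Row leads).
- T: Column compares 1, 11, 5 and picks C; Row would get 10.
- B: Column compares 9, 2, 0 and picks L; Row would get 7.
Among 10, 7, the best is 10 at T. Subgame-perfect outcome: (T, C) with payoffs (10, 11).
Under simultaneous play:
Row's best replies: L→B; C→B; R→B.
Column's best replies: T→C; B→L.
Only (B, L) has each player best-responding; Nash payoffs (7, 9).
Row's commitment gain: 10 − 7 = 3.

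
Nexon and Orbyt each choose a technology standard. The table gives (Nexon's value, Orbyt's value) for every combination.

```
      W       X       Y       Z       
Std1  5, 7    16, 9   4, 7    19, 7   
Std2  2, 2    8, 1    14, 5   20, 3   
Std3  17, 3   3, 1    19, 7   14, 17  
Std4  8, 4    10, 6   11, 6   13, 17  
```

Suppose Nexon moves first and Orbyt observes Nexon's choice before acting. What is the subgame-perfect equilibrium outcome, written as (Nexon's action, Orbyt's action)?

Work backward from Orbyt's decision.
- Std1: Orbyt compares 7, 9, 7, 7 and picks X; Nexon would get 16.
- Std2: Orbyt compares 2, 1, 5, 3 and picks Y; Nexon would get 14.
- Std3: Orbyt compares 3, 1, 7, 17 and picks Z; Nexon would get 14.
- Std4: Orbyt compares 4, 6, 6, 17 and picks Z; Nexon would get 13.
Maximizing over 16, 14, 14, 13, Nexon chooses Std1. Subgame-perfect outcome: (Std1, X) with payoffs (16, 9).

(Std1, X)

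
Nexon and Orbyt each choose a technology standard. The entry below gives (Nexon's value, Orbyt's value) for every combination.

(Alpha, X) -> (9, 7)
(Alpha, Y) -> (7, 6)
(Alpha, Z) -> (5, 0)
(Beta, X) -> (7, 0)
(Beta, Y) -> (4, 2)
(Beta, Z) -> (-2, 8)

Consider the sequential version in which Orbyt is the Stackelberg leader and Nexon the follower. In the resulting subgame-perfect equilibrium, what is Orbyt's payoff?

Nexon best-responds to each possible Orbyt move:
- X: BR = Alpha, leader payoff 7.
- Y: BR = Alpha, leader payoff 6.
- Z: BR = Alpha, leader payoff 0.
Orbyt's induced payoffs are 7, 6, 0, so Orbyt commits to X. Subgame-perfect outcome: (Alpha, X) with payoffs (9, 7).

7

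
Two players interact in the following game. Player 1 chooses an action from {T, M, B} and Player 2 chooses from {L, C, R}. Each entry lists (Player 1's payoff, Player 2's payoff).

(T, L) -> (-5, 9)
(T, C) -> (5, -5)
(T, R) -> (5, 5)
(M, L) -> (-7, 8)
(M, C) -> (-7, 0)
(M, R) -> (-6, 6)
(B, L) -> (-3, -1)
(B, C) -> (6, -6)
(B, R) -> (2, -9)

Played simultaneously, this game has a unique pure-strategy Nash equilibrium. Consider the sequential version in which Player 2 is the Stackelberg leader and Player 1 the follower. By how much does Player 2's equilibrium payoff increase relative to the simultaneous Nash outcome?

6

Work backward from Player 1's decision.
- L: Player 1 compares -5, -7, -3 and picks B; Player 2 would get -1.
- C: Player 1 compares 5, -7, 6 and picks B; Player 2 would get -6.
- R: Player 1 compares 5, -6, 2 and picks T; Player 2 would get 5.
Among -1, -6, 5, the best is 5 at R. Subgame-perfect outcome: (T, R) with payoffs (5, 5).
Under simultaneous play:
Player 1's best replies: L→B; C→B; R→T.
Player 2's best replies: T→L; M→L; B→L.
Only (B, L) has each player best-responding; Nash payoffs (-3, -1).
Player 2's commitment gain: 5 − -1 = 6.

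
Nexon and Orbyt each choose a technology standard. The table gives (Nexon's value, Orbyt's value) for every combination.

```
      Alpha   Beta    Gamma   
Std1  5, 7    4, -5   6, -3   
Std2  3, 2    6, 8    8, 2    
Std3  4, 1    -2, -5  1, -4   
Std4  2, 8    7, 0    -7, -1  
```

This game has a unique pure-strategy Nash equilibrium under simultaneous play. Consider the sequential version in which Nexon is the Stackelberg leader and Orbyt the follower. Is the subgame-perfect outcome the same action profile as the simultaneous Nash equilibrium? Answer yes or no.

no

Backward induction with Nexon moving first.
- Std1 → Orbyt plays Alpha (best of 7, -5, -3); Nexon gets 5.
- Std2 → Orbyt plays Beta (best of 2, 8, 2); Nexon gets 6.
- Std3 → Orbyt plays Alpha (best of 1, -5, -4); Nexon gets 4.
- Std4 → Orbyt plays Alpha (best of 8, 0, -1); Nexon gets 2.
Among 5, 6, 4, 2, the best is 6 at Std2. Subgame-perfect outcome: (Std2, Beta) with payoffs (6, 8).
For the simultaneous game, intersect best replies.
Nexon's best replies: Alpha→Std1; Beta→Std4; Gamma→Std2.
Orbyt's best replies: Std1→Alpha; Std2→Beta; Std3→Alpha; Std4→Alpha.
The unique mutual best reply is (Std1, Alpha), giving (5, 7).
Sequential outcome (Std2, Beta) differs from the Nash profile (Std1, Alpha).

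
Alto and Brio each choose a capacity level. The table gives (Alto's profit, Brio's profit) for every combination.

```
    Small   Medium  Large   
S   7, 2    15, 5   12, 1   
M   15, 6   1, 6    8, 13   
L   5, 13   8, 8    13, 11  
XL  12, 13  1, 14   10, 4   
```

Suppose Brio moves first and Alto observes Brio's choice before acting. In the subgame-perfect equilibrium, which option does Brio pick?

Large

Alto best-responds to each possible Brio move:
- Small: BR = M, leader payoff 6.
- Medium: BR = S, leader payoff 5.
- Large: BR = L, leader payoff 11.
Maximizing over 6, 5, 11, Brio chooses Large. Subgame-perfect outcome: (L, Large) with payoffs (13, 11).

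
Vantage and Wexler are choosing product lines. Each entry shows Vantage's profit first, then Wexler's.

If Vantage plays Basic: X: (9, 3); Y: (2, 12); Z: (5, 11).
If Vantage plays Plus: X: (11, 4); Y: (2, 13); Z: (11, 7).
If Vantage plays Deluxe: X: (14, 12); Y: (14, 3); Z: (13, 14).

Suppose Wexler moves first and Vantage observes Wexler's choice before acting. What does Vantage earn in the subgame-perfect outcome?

13

Work backward from Vantage's decision.
- X → Vantage plays Deluxe (best of 9, 11, 14); Wexler gets 12.
- Y → Vantage plays Deluxe (best of 2, 2, 14); Wexler gets 3.
- Z → Vantage plays Deluxe (best of 5, 11, 13); Wexler gets 14.
Among 12, 3, 14, the best is 14 at Z. Subgame-perfect outcome: (Deluxe, Z) with payoffs (13, 14).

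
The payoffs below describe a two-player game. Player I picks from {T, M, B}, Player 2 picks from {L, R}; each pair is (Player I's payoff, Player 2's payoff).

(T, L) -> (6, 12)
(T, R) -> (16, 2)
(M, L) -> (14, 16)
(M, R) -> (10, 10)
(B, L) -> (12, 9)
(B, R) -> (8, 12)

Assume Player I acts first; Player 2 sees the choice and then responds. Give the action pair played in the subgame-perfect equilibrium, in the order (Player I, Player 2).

(M, L)

Player 2 best-responds to each possible Player I move:
- T: Player 2 compares 12, 2 and picks L; Player I would get 6.
- M: Player 2 compares 16, 10 and picks L; Player I would get 14.
- B: Player 2 compares 9, 12 and picks R; Player I would get 8.
Maximizing over 6, 14, 8, Player I chooses M. Subgame-perfect outcome: (M, L) with payoffs (14, 16).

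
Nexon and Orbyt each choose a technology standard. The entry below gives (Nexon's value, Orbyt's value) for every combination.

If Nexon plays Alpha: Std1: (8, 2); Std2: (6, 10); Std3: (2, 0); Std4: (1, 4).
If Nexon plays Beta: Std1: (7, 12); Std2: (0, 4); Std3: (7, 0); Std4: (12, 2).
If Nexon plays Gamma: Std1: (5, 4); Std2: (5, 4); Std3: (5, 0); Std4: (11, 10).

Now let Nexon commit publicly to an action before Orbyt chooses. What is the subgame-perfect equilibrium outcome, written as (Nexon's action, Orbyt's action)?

(Gamma, Std4)

Orbyt best-responds to each possible Nexon move:
- Alpha: Orbyt compares 2, 10, 0, 4 and picks Std2; Nexon would get 6.
- Beta: Orbyt compares 12, 4, 0, 2 and picks Std1; Nexon would get 7.
- Gamma: Orbyt compares 4, 4, 0, 10 and picks Std4; Nexon would get 11.
Nexon's induced payoffs are 6, 7, 11, so Nexon commits to Gamma. Subgame-perfect outcome: (Gamma, Std4) with payoffs (11, 10).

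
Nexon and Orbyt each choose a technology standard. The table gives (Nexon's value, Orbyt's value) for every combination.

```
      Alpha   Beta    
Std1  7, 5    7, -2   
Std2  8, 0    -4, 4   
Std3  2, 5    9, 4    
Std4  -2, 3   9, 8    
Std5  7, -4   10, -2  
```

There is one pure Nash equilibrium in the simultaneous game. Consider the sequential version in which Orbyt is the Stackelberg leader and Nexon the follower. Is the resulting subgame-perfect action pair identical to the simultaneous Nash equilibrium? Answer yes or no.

Solve by backward induction (Orbyt leads).
- Alpha: BR = Std2, leader payoff 0.
- Beta: BR = Std5, leader payoff -2.
Among 0, -2, the best is 0 at Alpha. Subgame-perfect outcome: (Std2, Alpha) with payoffs (8, 0).
Under simultaneous play:
Nexon's best replies: Alpha→Std2; Beta→Std5.
Orbyt's best replies: Std1→Alpha; Std2→Beta; Std3→Alpha; Std4→Beta; Std5→Beta.
Only (Std5, Beta) has each player best-responding; Nash payoffs (10, -2).
Sequential outcome (Std2, Alpha) differs from the Nash profile (Std5, Beta).

no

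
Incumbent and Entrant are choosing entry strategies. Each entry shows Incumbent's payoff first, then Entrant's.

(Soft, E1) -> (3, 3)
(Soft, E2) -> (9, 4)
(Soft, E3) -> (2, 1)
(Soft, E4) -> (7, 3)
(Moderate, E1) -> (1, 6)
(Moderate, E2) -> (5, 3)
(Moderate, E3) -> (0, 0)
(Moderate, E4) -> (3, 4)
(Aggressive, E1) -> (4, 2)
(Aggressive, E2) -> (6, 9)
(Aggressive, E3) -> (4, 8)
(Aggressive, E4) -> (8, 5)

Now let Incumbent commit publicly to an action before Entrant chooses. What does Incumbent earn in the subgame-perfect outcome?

9

Entrant best-responds to each possible Incumbent move:
- Soft: Entrant compares 3, 4, 1, 3 and picks E2; Incumbent would get 9.
- Moderate: Entrant compares 6, 3, 0, 4 and picks E1; Incumbent would get 1.
- Aggressive: Entrant compares 2, 9, 8, 5 and picks E2; Incumbent would get 6.
Maximizing over 9, 1, 6, Incumbent chooses Soft. Subgame-perfect outcome: (Soft, E2) with payoffs (9, 4).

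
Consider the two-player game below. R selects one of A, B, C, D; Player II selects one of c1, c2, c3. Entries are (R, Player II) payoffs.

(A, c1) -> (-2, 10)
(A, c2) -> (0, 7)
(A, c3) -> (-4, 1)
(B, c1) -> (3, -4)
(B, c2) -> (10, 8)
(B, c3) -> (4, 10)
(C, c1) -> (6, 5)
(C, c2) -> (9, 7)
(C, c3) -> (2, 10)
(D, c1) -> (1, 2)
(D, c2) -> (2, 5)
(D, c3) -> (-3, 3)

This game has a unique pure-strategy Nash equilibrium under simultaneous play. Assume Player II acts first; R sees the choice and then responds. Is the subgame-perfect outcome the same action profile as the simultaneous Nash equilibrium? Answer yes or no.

Work backward from R's decision.
- c1 → R plays C (best of -2, 3, 6, 1); Player II gets 5.
- c2 → R plays B (best of 0, 10, 9, 2); Player II gets 8.
- c3 → R plays B (best of -4, 4, 2, -3); Player II gets 10.
Player II's induced payoffs are 5, 8, 10, so Player II commits to c3. Subgame-perfect outcome: (B, c3) with payoffs (4, 10).
For the simultaneous game, intersect best replies.
R's best replies: c1→C; c2→B; c3→B.
Player II's best replies: A→c1; B→c3; C→c3; D→c2.
Only (B, c3) has each player best-responding; Nash payoffs (4, 10).
Sequential outcome (B, c3) coincides with the Nash profile (B, c3).

yes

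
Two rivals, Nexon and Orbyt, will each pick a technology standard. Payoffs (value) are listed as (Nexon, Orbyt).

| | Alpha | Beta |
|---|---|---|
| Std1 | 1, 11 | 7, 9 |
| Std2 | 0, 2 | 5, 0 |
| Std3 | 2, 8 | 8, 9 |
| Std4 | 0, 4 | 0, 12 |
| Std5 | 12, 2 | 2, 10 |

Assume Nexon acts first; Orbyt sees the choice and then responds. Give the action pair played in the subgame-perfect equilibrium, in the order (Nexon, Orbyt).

Orbyt best-responds to each possible Nexon move:
- Std1: BR = Alpha, leader payoff 1.
- Std2: BR = Alpha, leader payoff 0.
- Std3: BR = Beta, leader payoff 8.
- Std4: BR = Beta, leader payoff 0.
- Std5: BR = Beta, leader payoff 2.
Nexon's induced payoffs are 1, 0, 8, 0, 2, so Nexon commits to Std3. Subgame-perfect outcome: (Std3, Beta) with payoffs (8, 9).

(Std3, Beta)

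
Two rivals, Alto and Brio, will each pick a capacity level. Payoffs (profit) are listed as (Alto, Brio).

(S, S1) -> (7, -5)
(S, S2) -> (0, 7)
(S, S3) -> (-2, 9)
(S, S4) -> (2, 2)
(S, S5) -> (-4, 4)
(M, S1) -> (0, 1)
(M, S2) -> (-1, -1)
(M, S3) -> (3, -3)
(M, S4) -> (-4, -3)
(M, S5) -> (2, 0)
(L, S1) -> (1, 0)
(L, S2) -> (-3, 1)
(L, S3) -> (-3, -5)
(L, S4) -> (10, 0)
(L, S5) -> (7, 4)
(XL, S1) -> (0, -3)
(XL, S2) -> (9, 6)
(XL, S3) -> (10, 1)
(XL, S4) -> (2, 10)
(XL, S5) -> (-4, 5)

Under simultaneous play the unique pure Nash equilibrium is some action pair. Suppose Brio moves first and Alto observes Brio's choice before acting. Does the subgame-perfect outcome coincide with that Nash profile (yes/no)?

Solve by backward induction (Brio leads).
- S1: BR = S, leader payoff -5.
- S2: BR = XL, leader payoff 6.
- S3: BR = XL, leader payoff 1.
- S4: BR = L, leader payoff 0.
- S5: BR = L, leader payoff 4.
Brio's induced payoffs are -5, 6, 1, 0, 4, so Brio commits to S2. Subgame-perfect outcome: (XL, S2) with payoffs (9, 6).
Now find the simultaneous Nash equilibrium.
Alto's best replies: S1→S; S2→XL; S3→XL; S4→L; S5→L.
Brio's best replies: S→S3; M→S1; L→S5; XL→S4.
Only (L, S5) has each player best-responding; Nash payoffs (7, 4).
Sequential outcome (XL, S2) differs from the Nash profile (L, S5).

no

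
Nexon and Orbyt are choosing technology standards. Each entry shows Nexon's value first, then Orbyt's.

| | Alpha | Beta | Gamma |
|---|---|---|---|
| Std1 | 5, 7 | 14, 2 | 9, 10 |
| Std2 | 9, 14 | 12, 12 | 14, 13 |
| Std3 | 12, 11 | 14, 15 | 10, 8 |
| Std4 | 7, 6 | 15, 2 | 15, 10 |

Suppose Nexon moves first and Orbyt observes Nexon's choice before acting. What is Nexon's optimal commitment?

Std4

Work backward from Orbyt's decision.
- Std1: Orbyt compares 7, 2, 10 and picks Gamma; Nexon would get 9.
- Std2: Orbyt compares 14, 12, 13 and picks Alpha; Nexon would get 9.
- Std3: Orbyt compares 11, 15, 8 and picks Beta; Nexon would get 14.
- Std4: Orbyt compares 6, 2, 10 and picks Gamma; Nexon would get 15.
Among 9, 9, 14, 15, the best is 15 at Std4. Subgame-perfect outcome: (Std4, Gamma) with payoffs (15, 10).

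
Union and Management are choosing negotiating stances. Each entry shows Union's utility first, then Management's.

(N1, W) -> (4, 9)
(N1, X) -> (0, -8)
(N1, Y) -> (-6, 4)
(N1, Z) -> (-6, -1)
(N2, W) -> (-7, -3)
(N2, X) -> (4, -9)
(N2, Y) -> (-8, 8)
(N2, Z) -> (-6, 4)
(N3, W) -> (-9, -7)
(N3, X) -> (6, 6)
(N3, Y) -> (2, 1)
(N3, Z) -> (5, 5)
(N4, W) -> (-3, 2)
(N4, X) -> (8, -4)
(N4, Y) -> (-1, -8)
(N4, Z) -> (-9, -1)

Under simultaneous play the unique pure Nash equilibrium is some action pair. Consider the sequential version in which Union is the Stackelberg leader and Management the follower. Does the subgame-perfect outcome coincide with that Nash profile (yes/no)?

no

Solve by backward induction (Union leads).
- N1: Management compares 9, -8, 4, -1 and picks W; Union would get 4.
- N2: Management compares -3, -9, 8, 4 and picks Y; Union would get -8.
- N3: Management compares -7, 6, 1, 5 and picks X; Union would get 6.
- N4: Management compares 2, -4, -8, -1 and picks W; Union would get -3.
Maximizing over 4, -8, 6, -3, Union chooses N3. Subgame-perfect outcome: (N3, X) with payoffs (6, 6).
Under simultaneous play:
Union's best replies: W→N1; X→N4; Y→N3; Z→N3.
Management's best replies: N1→W; N2→Y; N3→X; N4→W.
The unique mutual best reply is (N1, W), giving (4, 9).
Sequential outcome (N3, X) differs from the Nash profile (N1, W).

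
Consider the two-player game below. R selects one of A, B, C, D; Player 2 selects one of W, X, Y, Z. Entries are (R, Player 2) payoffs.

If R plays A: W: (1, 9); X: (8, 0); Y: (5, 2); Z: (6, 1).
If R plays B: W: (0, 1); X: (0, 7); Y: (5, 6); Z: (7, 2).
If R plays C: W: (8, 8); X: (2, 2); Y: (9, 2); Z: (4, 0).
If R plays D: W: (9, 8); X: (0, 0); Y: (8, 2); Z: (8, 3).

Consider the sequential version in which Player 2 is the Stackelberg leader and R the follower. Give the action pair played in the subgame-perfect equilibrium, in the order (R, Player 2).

(D, W)

Work backward from R's decision.
- W → R plays D (best of 1, 0, 8, 9); Player 2 gets 8.
- X → R plays A (best of 8, 0, 2, 0); Player 2 gets 0.
- Y → R plays C (best of 5, 5, 9, 8); Player 2 gets 2.
- Z → R plays D (best of 6, 7, 4, 8); Player 2 gets 3.
Maximizing over 8, 0, 2, 3, Player 2 chooses W. Subgame-perfect outcome: (D, W) with payoffs (9, 8).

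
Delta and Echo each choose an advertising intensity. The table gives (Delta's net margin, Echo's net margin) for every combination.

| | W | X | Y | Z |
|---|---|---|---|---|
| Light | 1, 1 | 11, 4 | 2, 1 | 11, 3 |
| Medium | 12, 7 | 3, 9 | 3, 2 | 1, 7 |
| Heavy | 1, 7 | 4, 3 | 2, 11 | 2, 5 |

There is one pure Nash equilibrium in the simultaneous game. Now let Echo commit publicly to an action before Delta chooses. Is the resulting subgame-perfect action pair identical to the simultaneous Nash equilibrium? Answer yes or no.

Solve by backward induction (Echo leads).
- W: BR = Medium, leader payoff 7.
- X: BR = Light, leader payoff 4.
- Y: BR = Medium, leader payoff 2.
- Z: BR = Light, leader payoff 3.
Among 7, 4, 2, 3, the best is 7 at W. Subgame-perfect outcome: (Medium, W) with payoffs (12, 7).
For the simultaneous game, intersect best replies.
Delta's best replies: W→Medium; X→Light; Y→Medium; Z→Light.
Echo's best replies: Light→X; Medium→X; Heavy→Y.
The unique mutual best reply is (Light, X), giving (11, 4).
Sequential outcome (Medium, W) differs from the Nash profile (Light, X).

no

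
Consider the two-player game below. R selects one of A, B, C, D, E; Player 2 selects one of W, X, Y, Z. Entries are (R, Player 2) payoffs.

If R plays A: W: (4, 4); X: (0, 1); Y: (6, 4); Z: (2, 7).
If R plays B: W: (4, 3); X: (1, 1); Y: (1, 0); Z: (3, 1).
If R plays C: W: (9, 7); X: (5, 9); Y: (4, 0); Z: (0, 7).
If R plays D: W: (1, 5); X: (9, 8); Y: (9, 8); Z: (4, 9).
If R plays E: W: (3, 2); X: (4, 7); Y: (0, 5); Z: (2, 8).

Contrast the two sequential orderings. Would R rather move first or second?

first

If R leads: Player 2's best replies are A→Z, B→W, C→X, D→Z, E→Z; R's induced payoffs 2, 4, 5, 4, 2; outcome (C, X), payoffs (5, 9).
If Player 2 leads: R's best replies are W→C, X→D, Y→D, Z→D; Player 2's induced payoffs 7, 8, 8, 9; outcome (D, Z), payoffs (4, 9).
R gets 5 moving first and 4 moving second, so R prefers to move first.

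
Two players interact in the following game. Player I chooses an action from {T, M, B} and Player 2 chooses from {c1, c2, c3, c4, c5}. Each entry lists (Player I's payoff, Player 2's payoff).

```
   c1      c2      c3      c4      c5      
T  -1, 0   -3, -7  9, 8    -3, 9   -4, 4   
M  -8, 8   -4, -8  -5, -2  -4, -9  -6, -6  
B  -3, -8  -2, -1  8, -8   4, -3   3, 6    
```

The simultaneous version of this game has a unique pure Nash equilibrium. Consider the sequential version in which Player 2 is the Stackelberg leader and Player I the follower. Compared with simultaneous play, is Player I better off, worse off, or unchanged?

Solve by backward induction (Player 2 leads).
- c1 → Player I plays T (best of -1, -8, -3); Player 2 gets 0.
- c2 → Player I plays B (best of -3, -4, -2); Player 2 gets -1.
- c3 → Player I plays T (best of 9, -5, 8); Player 2 gets 8.
- c4 → Player I plays B (best of -3, -4, 4); Player 2 gets -3.
- c5 → Player I plays B (best of -4, -6, 3); Player 2 gets 6.
Among 0, -1, 8, -3, 6, the best is 8 at c3. Subgame-perfect outcome: (T, c3) with payoffs (9, 8).
Under simultaneous play:
Player I's best replies: c1→T; c2→B; c3→T; c4→B; c5→B.
Player 2's best replies: T→c4; M→c1; B→c5.
Only (B, c5) has each player best-responding; Nash payoffs (3, 6).
Player I earns 9 sequentially versus 3 at the Nash outcome: better off.

better off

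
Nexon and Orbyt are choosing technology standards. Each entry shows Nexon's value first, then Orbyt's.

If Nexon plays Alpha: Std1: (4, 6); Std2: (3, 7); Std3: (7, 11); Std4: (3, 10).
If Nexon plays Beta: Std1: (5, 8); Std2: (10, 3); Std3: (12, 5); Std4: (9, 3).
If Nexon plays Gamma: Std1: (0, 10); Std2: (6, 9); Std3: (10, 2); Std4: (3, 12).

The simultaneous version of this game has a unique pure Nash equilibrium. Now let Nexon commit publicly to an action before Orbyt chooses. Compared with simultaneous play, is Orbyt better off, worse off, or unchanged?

Work backward from Orbyt's decision.
- Alpha: BR = Std3, leader payoff 7.
- Beta: BR = Std1, leader payoff 5.
- Gamma: BR = Std4, leader payoff 3.
Maximizing over 7, 5, 3, Nexon chooses Alpha. Subgame-perfect outcome: (Alpha, Std3) with payoffs (7, 11).
Now find the simultaneous Nash equilibrium.
Nexon's best replies: Std1→Beta; Std2→Beta; Std3→Beta; Std4→Beta.
Orbyt's best replies: Alpha→Std3; Beta→Std1; Gamma→Std4.
Only (Beta, Std1) has each player best-responding; Nash payoffs (5, 8).
Orbyt earns 11 sequentially versus 8 at the Nash outcome: better off.

better off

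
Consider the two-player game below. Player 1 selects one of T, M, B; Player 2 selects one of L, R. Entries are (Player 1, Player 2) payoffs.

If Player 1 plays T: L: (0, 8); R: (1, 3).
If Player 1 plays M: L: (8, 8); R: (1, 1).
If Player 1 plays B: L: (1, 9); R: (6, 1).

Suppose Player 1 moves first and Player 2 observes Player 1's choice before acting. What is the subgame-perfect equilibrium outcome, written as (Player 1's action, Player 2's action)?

(M, L)

Backward induction with Player 1 moving first.
- T: Player 2 compares 8, 3 and picks L; Player 1 would get 0.
- M: Player 2 compares 8, 1 and picks L; Player 1 would get 8.
- B: Player 2 compares 9, 1 and picks L; Player 1 would get 1.
Among 0, 8, 1, the best is 8 at M. Subgame-perfect outcome: (M, L) with payoffs (8, 8).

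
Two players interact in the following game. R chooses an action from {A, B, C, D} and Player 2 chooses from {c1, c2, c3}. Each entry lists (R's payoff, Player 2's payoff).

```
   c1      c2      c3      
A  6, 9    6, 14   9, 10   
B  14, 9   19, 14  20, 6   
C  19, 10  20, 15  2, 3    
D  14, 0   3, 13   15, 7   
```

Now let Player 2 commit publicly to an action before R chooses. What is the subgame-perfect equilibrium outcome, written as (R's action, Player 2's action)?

Backward induction with Player 2 moving first.
- c1: R compares 6, 14, 19, 14 and picks C; Player 2 would get 10.
- c2: R compares 6, 19, 20, 3 and picks C; Player 2 would get 15.
- c3: R compares 9, 20, 2, 15 and picks B; Player 2 would get 6.
Maximizing over 10, 15, 6, Player 2 chooses c2. Subgame-perfect outcome: (C, c2) with payoffs (20, 15).

(C, c2)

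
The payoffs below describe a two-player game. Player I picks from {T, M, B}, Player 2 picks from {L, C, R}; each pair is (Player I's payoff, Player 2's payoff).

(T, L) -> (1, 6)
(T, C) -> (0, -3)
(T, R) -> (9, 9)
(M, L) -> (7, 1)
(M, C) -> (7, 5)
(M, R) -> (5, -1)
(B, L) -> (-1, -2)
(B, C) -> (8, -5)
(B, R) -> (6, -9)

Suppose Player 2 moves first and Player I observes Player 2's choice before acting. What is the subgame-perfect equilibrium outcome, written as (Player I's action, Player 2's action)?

Solve by backward induction (Player 2 leads).
- L → Player I plays M (best of 1, 7, -1); Player 2 gets 1.
- C → Player I plays B (best of 0, 7, 8); Player 2 gets -5.
- R → Player I plays T (best of 9, 5, 6); Player 2 gets 9.
Player 2's induced payoffs are 1, -5, 9, so Player 2 commits to R. Subgame-perfect outcome: (T, R) with payoffs (9, 9).

(T, R)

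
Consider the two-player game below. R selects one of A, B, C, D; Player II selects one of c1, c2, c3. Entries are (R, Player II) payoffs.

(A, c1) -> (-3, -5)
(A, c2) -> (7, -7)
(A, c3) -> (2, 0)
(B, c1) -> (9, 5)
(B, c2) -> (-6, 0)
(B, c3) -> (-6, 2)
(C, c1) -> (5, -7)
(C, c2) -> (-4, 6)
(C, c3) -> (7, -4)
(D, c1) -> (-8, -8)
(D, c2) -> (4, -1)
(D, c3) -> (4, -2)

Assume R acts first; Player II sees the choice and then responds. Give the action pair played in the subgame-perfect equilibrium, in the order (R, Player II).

(B, c1)

Solve by backward induction (R leads).
- A → Player II plays c3 (best of -5, -7, 0); R gets 2.
- B → Player II plays c1 (best of 5, 0, 2); R gets 9.
- C → Player II plays c2 (best of -7, 6, -4); R gets -4.
- D → Player II plays c2 (best of -8, -1, -2); R gets 4.
Maximizing over 2, 9, -4, 4, R chooses B. Subgame-perfect outcome: (B, c1) with payoffs (9, 5).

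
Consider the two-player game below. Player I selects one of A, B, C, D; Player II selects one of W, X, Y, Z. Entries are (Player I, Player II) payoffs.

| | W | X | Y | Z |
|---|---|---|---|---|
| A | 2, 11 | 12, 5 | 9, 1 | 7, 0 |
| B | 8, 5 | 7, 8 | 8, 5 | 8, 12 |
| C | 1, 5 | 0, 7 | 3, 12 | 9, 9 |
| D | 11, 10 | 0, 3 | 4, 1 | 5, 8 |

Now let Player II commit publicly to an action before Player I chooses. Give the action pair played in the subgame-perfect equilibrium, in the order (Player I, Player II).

Player I best-responds to each possible Player II move:
- W: BR = D, leader payoff 10.
- X: BR = A, leader payoff 5.
- Y: BR = A, leader payoff 1.
- Z: BR = C, leader payoff 9.
Among 10, 5, 1, 9, the best is 10 at W. Subgame-perfect outcome: (D, W) with payoffs (11, 10).

(D, W)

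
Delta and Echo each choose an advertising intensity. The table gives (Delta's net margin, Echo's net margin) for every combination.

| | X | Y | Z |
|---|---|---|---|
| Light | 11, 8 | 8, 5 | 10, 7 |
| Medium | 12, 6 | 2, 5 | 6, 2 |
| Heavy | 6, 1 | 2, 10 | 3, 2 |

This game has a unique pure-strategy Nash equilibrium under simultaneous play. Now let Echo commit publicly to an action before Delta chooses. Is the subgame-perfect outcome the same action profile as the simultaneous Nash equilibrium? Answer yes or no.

Backward induction with Echo moving first.
- X: BR = Medium, leader payoff 6.
- Y: BR = Light, leader payoff 5.
- Z: BR = Light, leader payoff 7.
Echo's induced payoffs are 6, 5, 7, so Echo commits to Z. Subgame-perfect outcome: (Light, Z) with payoffs (10, 7).
Now find the simultaneous Nash equilibrium.
Delta's best replies: X→Medium; Y→Light; Z→Light.
Echo's best replies: Light→X; Medium→X; Heavy→Y.
Only (Medium, X) has each player best-responding; Nash payoffs (12, 6).
Sequential outcome (Light, Z) differs from the Nash profile (Medium, X).

no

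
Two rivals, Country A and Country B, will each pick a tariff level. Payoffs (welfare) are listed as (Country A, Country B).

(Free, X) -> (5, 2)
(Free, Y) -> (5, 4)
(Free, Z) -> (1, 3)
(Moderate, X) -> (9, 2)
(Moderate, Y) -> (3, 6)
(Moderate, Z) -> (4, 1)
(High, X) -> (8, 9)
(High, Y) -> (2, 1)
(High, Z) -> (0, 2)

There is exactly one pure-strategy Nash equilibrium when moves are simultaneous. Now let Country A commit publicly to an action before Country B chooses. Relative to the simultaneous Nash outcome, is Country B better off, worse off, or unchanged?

better off

Backward induction with Country A moving first.
- Free: BR = Y, leader payoff 5.
- Moderate: BR = Y, leader payoff 3.
- High: BR = X, leader payoff 8.
Maximizing over 5, 3, 8, Country A chooses High. Subgame-perfect outcome: (High, X) with payoffs (8, 9).
Under simultaneous play:
Country A's best replies: X→Moderate; Y→Free; Z→Moderate.
Country B's best replies: Free→Y; Moderate→Y; High→X.
The unique mutual best reply is (Free, Y), giving (5, 4).
Country B earns 9 sequentially versus 4 at the Nash outcome: better off.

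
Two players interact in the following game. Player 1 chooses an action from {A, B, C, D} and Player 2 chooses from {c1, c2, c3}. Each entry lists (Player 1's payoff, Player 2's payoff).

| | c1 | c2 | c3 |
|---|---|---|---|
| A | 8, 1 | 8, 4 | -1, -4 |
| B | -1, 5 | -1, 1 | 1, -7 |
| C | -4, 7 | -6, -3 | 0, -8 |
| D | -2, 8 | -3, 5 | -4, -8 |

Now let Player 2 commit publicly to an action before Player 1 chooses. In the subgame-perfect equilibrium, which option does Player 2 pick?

Player 1 best-responds to each possible Player 2 move:
- c1 → Player 1 plays A (best of 8, -1, -4, -2); Player 2 gets 1.
- c2 → Player 1 plays A (best of 8, -1, -6, -3); Player 2 gets 4.
- c3 → Player 1 plays B (best of -1, 1, 0, -4); Player 2 gets -7.
Maximizing over 1, 4, -7, Player 2 chooses c2. Subgame-perfect outcome: (A, c2) with payoffs (8, 4).

c2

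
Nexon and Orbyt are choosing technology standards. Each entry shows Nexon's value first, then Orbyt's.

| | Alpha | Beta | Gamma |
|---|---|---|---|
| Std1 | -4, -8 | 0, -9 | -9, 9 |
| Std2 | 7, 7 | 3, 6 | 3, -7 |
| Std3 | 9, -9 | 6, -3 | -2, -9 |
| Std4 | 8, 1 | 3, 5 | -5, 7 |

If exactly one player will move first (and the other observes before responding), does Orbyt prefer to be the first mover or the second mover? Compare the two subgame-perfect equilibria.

second

If Nexon leads: Orbyt's best replies are Std1→Gamma, Std2→Alpha, Std3→Beta, Std4→Gamma; Nexon's induced payoffs -9, 7, 6, -5; outcome (Std2, Alpha), payoffs (7, 7).
If Orbyt leads: Nexon's best replies are Alpha→Std3, Beta→Std3, Gamma→Std2; Orbyt's induced payoffs -9, -3, -7; outcome (Std3, Beta), payoffs (6, -3).
Orbyt gets -3 moving first and 7 moving second, so Orbyt prefers to move second.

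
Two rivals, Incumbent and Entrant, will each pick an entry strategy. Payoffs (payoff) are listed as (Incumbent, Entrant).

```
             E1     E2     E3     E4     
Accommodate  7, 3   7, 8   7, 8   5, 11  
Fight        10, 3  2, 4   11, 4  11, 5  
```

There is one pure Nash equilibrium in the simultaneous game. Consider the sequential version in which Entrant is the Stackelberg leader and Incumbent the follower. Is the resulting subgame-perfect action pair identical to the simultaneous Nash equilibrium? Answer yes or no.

no

Incumbent best-responds to each possible Entrant move:
- E1: Incumbent compares 7, 10 and picks Fight; Entrant would get 3.
- E2: Incumbent compares 7, 2 and picks Accommodate; Entrant would get 8.
- E3: Incumbent compares 7, 11 and picks Fight; Entrant would get 4.
- E4: Incumbent compares 5, 11 and picks Fight; Entrant would get 5.
Among 3, 8, 4, 5, the best is 8 at E2. Subgame-perfect outcome: (Accommodate, E2) with payoffs (7, 8).
For the simultaneous game, intersect best replies.
Incumbent's best replies: E1→Fight; E2→Accommodate; E3→Fight; E4→Fight.
Entrant's best replies: Accommodate→E4; Fight→E4.
The unique mutual best reply is (Fight, E4), giving (11, 5).
Sequential outcome (Accommodate, E2) differs from the Nash profile (Fight, E4).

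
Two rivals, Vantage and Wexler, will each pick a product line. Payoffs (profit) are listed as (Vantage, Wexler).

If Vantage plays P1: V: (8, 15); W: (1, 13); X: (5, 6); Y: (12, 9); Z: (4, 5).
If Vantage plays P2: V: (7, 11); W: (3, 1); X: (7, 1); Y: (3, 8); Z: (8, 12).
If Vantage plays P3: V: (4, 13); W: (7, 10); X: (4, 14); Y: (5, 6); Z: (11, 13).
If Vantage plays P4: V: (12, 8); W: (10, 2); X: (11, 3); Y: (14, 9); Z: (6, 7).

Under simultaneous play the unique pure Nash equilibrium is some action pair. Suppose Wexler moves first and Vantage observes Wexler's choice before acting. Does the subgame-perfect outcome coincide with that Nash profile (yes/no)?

no

Work backward from Vantage's decision.
- V: BR = P4, leader payoff 8.
- W: BR = P4, leader payoff 2.
- X: BR = P4, leader payoff 3.
- Y: BR = P4, leader payoff 9.
- Z: BR = P3, leader payoff 13.
Maximizing over 8, 2, 3, 9, 13, Wexler chooses Z. Subgame-perfect outcome: (P3, Z) with payoffs (11, 13).
For the simultaneous game, intersect best replies.
Vantage's best replies: V→P4; W→P4; X→P4; Y→P4; Z→P3.
Wexler's best replies: P1→V; P2→Z; P3→X; P4→Y.
Only (P4, Y) has each player best-responding; Nash payoffs (14, 9).
Sequential outcome (P3, Z) differs from the Nash profile (P4, Y).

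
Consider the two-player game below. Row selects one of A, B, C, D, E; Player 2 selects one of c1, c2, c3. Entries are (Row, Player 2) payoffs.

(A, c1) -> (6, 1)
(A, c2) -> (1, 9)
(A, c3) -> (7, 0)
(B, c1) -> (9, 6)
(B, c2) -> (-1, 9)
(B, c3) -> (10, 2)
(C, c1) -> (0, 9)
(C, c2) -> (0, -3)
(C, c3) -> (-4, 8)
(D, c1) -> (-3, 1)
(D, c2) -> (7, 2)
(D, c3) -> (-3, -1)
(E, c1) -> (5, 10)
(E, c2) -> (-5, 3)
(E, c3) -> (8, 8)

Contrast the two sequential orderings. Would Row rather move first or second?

second

If Row leads: Player 2's best replies are A→c2, B→c2, C→c1, D→c2, E→c1; Row's induced payoffs 1, -1, 0, 7, 5; outcome (D, c2), payoffs (7, 2).
If Player 2 leads: Row's best replies are c1→B, c2→D, c3→B; Player 2's induced payoffs 6, 2, 2; outcome (B, c1), payoffs (9, 6).
Row gets 7 moving first and 9 moving second, so Row prefers to move second.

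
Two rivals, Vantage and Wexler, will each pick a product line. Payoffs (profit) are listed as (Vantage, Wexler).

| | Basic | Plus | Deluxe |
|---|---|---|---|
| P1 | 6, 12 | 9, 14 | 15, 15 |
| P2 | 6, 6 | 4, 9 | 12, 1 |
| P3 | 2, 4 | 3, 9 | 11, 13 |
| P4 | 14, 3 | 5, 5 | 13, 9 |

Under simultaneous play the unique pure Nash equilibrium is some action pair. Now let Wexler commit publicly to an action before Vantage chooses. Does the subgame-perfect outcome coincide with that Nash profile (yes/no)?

Vantage best-responds to each possible Wexler move:
- Basic: BR = P4, leader payoff 3.
- Plus: BR = P1, leader payoff 14.
- Deluxe: BR = P1, leader payoff 15.
Wexler's induced payoffs are 3, 14, 15, so Wexler commits to Deluxe. Subgame-perfect outcome: (P1, Deluxe) with payoffs (15, 15).
Now find the simultaneous Nash equilibrium.
Vantage's best replies: Basic→P4; Plus→P1; Deluxe→P1.
Wexler's best replies: P1→Deluxe; P2→Plus; P3→Deluxe; P4→Deluxe.
Only (P1, Deluxe) has each player best-responding; Nash payoffs (15, 15).
Sequential outcome (P1, Deluxe) coincides with the Nash profile (P1, Deluxe).

yes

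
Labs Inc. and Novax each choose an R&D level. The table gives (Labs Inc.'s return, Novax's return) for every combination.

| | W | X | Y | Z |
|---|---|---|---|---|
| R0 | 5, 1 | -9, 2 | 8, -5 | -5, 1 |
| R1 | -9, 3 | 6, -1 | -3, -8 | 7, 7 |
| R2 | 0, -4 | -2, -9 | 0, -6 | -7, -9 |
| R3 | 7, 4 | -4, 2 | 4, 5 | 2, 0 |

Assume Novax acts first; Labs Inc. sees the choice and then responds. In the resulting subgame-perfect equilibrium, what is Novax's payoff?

Backward induction with Novax moving first.
- W: BR = R3, leader payoff 4.
- X: BR = R1, leader payoff -1.
- Y: BR = R0, leader payoff -5.
- Z: BR = R1, leader payoff 7.
Maximizing over 4, -1, -5, 7, Novax chooses Z. Subgame-perfect outcome: (R1, Z) with payoffs (7, 7).

7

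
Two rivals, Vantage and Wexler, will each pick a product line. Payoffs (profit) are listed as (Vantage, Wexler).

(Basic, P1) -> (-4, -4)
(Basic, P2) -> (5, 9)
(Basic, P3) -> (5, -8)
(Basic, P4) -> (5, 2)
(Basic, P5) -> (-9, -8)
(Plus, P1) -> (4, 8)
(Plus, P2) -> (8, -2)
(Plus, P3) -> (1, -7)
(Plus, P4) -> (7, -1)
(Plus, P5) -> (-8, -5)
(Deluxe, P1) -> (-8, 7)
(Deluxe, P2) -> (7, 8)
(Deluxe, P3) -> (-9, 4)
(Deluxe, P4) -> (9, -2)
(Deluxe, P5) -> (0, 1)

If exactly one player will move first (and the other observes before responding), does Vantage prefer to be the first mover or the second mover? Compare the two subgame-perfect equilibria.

If Vantage leads: Wexler's best replies are Basic→P2, Plus→P1, Deluxe→P2; Vantage's induced payoffs 5, 4, 7; outcome (Deluxe, P2), payoffs (7, 8).
If Wexler leads: Vantage's best replies are P1→Plus, P2→Plus, P3→Basic, P4→Deluxe, P5→Deluxe; Wexler's induced payoffs 8, -2, -8, -2, 1; outcome (Plus, P1), payoffs (4, 8).
Vantage gets 7 moving first and 4 moving second, so Vantage prefers to move first.

first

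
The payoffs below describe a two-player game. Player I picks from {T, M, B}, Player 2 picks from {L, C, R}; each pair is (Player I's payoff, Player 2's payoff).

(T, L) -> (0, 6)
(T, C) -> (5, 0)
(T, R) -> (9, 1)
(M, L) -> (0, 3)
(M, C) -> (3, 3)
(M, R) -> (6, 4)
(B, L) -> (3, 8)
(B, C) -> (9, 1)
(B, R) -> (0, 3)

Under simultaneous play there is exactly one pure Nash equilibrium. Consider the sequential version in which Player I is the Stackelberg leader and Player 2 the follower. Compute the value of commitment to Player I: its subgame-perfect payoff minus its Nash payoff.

Solve by backward induction (Player I leads).
- T: BR = L, leader payoff 0.
- M: BR = R, leader payoff 6.
- B: BR = L, leader payoff 3.
Among 0, 6, 3, the best is 6 at M. Subgame-perfect outcome: (M, R) with payoffs (6, 4).
For the simultaneous game, intersect best replies.
Player I's best replies: L→B; C→B; R→T.
Player 2's best replies: T→L; M→R; B→L.
The unique mutual best reply is (B, L), giving (3, 8).
Player I's commitment gain: 6 − 3 = 3.

3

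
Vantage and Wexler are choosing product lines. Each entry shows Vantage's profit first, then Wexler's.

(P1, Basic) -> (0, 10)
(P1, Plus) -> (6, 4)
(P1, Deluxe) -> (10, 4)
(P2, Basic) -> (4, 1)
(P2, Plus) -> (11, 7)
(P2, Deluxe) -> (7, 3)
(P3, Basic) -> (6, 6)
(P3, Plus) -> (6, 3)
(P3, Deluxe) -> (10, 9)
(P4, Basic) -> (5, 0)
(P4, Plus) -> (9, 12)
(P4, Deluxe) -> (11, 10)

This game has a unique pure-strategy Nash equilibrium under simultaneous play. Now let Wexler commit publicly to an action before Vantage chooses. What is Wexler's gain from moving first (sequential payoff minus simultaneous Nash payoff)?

3

Solve by backward induction (Wexler leads).
- Basic → Vantage plays P3 (best of 0, 4, 6, 5); Wexler gets 6.
- Plus → Vantage plays P2 (best of 6, 11, 6, 9); Wexler gets 7.
- Deluxe → Vantage plays P4 (best of 10, 7, 10, 11); Wexler gets 10.
Among 6, 7, 10, the best is 10 at Deluxe. Subgame-perfect outcome: (P4, Deluxe) with payoffs (11, 10).
For the simultaneous game, intersect best replies.
Vantage's best replies: Basic→P3; Plus→P2; Deluxe→P4.
Wexler's best replies: P1→Basic; P2→Plus; P3→Deluxe; P4→Plus.
The unique mutual best reply is (P2, Plus), giving (11, 7).
Wexler's commitment gain: 10 − 7 = 3.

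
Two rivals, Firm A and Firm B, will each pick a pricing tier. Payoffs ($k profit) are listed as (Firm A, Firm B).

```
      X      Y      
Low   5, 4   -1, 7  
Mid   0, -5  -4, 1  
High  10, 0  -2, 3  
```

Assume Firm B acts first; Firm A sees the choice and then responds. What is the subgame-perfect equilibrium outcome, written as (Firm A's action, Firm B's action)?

(Low, Y)

Firm A best-responds to each possible Firm B move:
- X: BR = High, leader payoff 0.
- Y: BR = Low, leader payoff 7.
Among 0, 7, the best is 7 at Y. Subgame-perfect outcome: (Low, Y) with payoffs (-1, 7).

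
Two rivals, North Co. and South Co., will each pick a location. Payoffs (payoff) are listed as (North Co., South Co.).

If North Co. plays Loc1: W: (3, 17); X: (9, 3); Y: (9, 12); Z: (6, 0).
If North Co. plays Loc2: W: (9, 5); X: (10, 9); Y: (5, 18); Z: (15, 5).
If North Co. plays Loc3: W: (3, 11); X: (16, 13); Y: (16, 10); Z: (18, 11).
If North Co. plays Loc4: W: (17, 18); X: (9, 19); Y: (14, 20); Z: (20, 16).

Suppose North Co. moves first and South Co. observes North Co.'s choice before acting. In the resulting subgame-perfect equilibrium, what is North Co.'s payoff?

South Co. best-responds to each possible North Co. move:
- Loc1: South Co. compares 17, 3, 12, 0 and picks W; North Co. would get 3.
- Loc2: South Co. compares 5, 9, 18, 5 and picks Y; North Co. would get 5.
- Loc3: South Co. compares 11, 13, 10, 11 and picks X; North Co. would get 16.
- Loc4: South Co. compares 18, 19, 20, 16 and picks Y; North Co. would get 14.
Among 3, 5, 16, 14, the best is 16 at Loc3. Subgame-perfect outcome: (Loc3, X) with payoffs (16, 13).

16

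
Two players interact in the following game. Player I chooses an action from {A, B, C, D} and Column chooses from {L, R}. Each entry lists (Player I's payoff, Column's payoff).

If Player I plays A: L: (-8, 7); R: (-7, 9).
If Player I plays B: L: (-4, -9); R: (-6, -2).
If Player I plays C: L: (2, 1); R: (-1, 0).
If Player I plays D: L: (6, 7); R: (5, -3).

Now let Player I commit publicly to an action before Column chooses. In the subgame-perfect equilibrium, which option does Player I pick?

Backward induction with Player I moving first.
- A: Column compares 7, 9 and picks R; Player I would get -7.
- B: Column compares -9, -2 and picks R; Player I would get -6.
- C: Column compares 1, 0 and picks L; Player I would get 2.
- D: Column compares 7, -3 and picks L; Player I would get 6.
Maximizing over -7, -6, 2, 6, Player I chooses D. Subgame-perfect outcome: (D, L) with payoffs (6, 7).

D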